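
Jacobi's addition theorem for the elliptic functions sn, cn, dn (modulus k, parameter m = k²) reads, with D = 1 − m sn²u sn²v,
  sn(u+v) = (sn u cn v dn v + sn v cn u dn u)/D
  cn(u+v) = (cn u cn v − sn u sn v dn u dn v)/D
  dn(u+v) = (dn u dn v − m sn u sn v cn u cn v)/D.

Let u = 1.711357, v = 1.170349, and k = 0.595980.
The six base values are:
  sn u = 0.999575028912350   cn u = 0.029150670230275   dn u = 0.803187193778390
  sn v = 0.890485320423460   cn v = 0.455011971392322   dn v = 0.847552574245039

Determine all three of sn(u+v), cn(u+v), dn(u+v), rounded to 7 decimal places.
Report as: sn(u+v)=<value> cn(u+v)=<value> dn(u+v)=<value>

sn(u+v)=0.5654615 cn(u+v)=-0.8247747 dn(u+v)=0.9415033

m = k² = 0.3551921604
D = 1 − m·sn²u·sn²v = 0.7185847053946582
sn(u+v) = (sn u·cn v·dn v + sn v·cn u·dn u)/D = 0.4063320081145364/0.7185847053946582 = 0.5654615316246849
cn(u+v) = (cn u·cn v − sn u·sn v·dn u·dn v)/D = -0.592670463249803/0.7185847053946582 = -0.8247746699873036
dn(u+v) = (dn u·dn v − m·sn u·sn v·cn u·cn v)/D = 0.6765498712283427/0.7185847053946582 = 0.9415032996795705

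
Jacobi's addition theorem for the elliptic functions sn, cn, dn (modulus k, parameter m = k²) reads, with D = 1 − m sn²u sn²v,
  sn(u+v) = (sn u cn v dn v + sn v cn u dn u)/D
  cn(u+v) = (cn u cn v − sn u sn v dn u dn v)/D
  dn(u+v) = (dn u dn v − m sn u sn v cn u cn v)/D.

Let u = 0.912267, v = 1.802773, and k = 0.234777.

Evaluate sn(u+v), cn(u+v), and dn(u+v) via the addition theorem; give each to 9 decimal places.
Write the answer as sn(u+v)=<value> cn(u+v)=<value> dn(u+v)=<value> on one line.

sn(u+v)=0.453172274 cn(u+v)=-0.891422958 dn(u+v)=0.994324004

sn u = 0.7872708565222697, cn u = 0.6166073292385453, dn u = 0.9827699267299406
sn v = 0.9792933761524794, cn v = -0.2024462482336448, dn v = 0.9732105809240328
m = k² = 0.055120239729
D = 1 − m·sn²u·sn²v = 0.9672368929035002
sn(u+v) = (sn u·cn v·dn v + sn v·cn u·dn u)/D = 0.4383249420463944/0.9672368929035002 = 0.4531722737855963
cn(u+v) = (cn u·cn v − sn u·sn v·dn u·dn v)/D = -0.8622171722794914/0.9672368929035002 = -0.8914229581248133
dn(u+v) = (dn u·dn v − m·sn u·sn v·cn u·cn v)/D = 0.9617468606494673/0.9672368929035002 = 0.9943240044974374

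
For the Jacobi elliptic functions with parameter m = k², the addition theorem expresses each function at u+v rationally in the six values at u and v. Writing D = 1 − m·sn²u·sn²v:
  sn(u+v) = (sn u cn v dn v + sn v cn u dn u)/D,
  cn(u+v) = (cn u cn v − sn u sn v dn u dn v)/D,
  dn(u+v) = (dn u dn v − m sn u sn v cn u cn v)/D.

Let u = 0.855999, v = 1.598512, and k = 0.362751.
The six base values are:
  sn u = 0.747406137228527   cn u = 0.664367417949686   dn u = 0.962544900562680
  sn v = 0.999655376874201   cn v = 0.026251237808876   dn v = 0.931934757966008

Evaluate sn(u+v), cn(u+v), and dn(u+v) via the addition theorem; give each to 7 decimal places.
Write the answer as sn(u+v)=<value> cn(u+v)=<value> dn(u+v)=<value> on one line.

sn(u+v)=0.7096786 cn(u+v)=-0.7045256 dn(u+v)=0.9662952

m = k² = 0.131588288001
D = 1 − m·sn²u·sn²v = 0.9265433415100325
sn(u+v) = (sn u·cn v·dn v + sn v·cn u·dn u)/D = 0.6575479627677295/0.9265433415100325 = 0.7096785798450528
cn(u+v) = (cn u·cn v − sn u·sn v·dn u·dn v)/D = -0.6527734985096938/0.9265433415100325 = -0.7045255945025057
dn(u+v) = (dn u·dn v − m·sn u·sn v·cn u·cn v)/D = 0.8953143719689282/0.9265433415100325 = 0.9662951875621826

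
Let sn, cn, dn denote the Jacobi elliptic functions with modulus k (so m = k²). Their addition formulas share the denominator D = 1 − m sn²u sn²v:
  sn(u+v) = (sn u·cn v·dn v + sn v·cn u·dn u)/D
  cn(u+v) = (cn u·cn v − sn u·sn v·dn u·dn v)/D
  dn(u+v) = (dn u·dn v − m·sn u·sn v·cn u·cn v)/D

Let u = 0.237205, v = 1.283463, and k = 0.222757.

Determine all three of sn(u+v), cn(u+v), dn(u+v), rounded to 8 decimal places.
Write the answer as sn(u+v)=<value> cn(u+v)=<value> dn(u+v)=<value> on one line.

sn u = 0.2348807380710815, cn u = 0.9720241966551985, dn u = 0.9986303012509774
sn v = 0.9553691596099142, cn v = 0.2954145711813251, dn v = 0.977092474803246
m = k² = 0.049620681049
D = 1 − m·sn²u·sn²v = 0.9975013814385028
sn(u+v) = (sn u·cn v·dn v + sn v·cn u·dn u)/D = 0.9951676838307657/0.9975013814385028 = 0.9976604567661133
cn(u+v) = (cn u·cn v − sn u·sn v·dn u·dn v)/D = 0.06819301306314672/0.9975013814385028 = 0.06836382819320527
dn(u+v) = (dn u·dn v − m·sn u·sn v·cn u·cn v)/D = 0.9725568013514939/0.9975013814385028 = 0.9749929368007129

sn(u+v)=0.99766046 cn(u+v)=0.06836383 dn(u+v)=0.97499294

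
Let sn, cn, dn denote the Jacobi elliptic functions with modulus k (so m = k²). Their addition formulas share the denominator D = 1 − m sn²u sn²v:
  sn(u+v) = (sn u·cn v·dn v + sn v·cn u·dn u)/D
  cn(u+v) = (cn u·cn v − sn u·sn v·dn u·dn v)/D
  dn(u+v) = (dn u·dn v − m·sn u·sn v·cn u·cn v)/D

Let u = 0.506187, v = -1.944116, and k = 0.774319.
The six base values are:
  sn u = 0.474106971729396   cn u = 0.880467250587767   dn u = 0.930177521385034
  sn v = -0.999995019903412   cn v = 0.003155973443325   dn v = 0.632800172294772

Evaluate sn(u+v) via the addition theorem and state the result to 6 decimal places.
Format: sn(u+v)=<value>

sn(u+v)=-0.945458

m = k² = 0.599569913761
D = 1 − m·sn²u·sn²v = 0.865231563619693
sn(u+v) = (sn u·cn v·dn v + sn v·cn u·dn u)/D = -0.8180399268702733/0.865231563619693 = -0.9454577956541556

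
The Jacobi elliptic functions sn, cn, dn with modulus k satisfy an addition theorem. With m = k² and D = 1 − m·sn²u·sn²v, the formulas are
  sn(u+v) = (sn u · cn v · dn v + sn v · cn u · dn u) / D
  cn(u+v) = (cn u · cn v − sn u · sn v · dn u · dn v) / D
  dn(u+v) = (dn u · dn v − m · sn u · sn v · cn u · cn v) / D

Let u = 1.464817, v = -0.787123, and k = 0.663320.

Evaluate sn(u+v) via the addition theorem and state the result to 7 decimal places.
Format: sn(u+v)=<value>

sn u = 0.9669727288927006, cn u = 0.2548798571441135, dn u = 0.7671963220641292
sn v = -0.685846266264712, cn v = 0.7277464524480719, dn v = 0.8905243677673125
m = k² = 0.4399934224
D = 1 − m·sn²u·sn²v = 0.8064789580908788
sn(u+v) = (sn u·cn v·dn v + sn v·cn u·dn u)/D = 0.4925594090861103/0.8064789580908788 = 0.6107529578355171

sn(u+v)=0.6107530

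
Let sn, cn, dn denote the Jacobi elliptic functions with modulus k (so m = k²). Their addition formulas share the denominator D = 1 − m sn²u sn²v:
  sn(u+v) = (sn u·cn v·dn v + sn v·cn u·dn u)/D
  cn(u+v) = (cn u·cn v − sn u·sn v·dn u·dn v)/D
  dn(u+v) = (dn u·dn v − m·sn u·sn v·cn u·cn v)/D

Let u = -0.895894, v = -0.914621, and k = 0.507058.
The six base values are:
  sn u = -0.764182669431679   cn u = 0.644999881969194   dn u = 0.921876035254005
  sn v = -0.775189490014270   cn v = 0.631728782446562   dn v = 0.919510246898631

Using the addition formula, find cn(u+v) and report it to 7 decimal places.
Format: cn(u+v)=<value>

m = k² = 0.257107815364
D = 1 − m·sn²u·sn²v = 0.909775309982904
cn(u+v) = (cn u·cn v − sn u·sn v·dn u·dn v)/D = -0.09468580986884171/0.909775309982904 = -0.1040760381490469

cn(u+v)=-0.1040760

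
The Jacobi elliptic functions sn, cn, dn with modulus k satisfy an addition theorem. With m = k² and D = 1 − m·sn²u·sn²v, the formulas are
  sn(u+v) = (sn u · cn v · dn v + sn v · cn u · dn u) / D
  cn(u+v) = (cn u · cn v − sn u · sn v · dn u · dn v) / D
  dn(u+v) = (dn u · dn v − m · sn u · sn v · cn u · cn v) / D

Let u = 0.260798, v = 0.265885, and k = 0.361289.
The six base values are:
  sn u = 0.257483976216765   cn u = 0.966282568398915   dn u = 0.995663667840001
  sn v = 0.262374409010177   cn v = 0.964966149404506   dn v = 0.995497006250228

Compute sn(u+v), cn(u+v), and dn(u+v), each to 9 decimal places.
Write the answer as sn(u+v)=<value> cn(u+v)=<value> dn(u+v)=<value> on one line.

m = k² = 0.130529741521
D = 1 − m·sn²u·sn²v = 0.999404265380062
sn(u+v) = (sn u·cn v·dn v + sn v·cn u·dn u)/D = 0.4997729292720899/0.999404265380062 = 0.5000708387831745
cn(u+v) = (cn u·cn v − sn u·sn v·dn u·dn v)/D = 0.8654686041831072/0.999404265380062 = 0.8659845011307606
dn(u+v) = (dn u·dn v − m·sn u·sn v·cn u·cn v)/D = 0.9829578236286506/0.999404265380062 = 0.9835437546935454

sn(u+v)=0.500070839 cn(u+v)=0.865984501 dn(u+v)=0.983543755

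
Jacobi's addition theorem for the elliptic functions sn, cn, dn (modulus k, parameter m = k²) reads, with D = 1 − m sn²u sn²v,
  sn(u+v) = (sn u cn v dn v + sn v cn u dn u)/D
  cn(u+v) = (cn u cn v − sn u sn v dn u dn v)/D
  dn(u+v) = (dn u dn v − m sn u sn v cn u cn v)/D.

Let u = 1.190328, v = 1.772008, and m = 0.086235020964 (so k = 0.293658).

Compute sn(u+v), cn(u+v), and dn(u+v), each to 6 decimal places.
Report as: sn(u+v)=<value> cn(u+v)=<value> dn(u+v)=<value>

sn u = 0.9215682366023518, cn u = 0.3882164155282871, dn u = 0.9626845954135926
sn v = 0.9874872149073759, cn v = -0.1576990817806942, dn v = 0.95703163887427
m = k² = 0.086235020964
D = 1 − m·sn²u·sn²v = 0.9285829952929196
sn(u+v) = (sn u·cn v·dn v + sn v·cn u·dn u)/D = 0.229967707386929/0.9285829952929196 = 0.2476544461320726
cn(u+v) = (cn u·cn v − sn u·sn v·dn u·dn v)/D = -0.8996561747169694/0.9285829952929196 = -0.9688484274183534
dn(u+v) = (dn u·dn v − m·sn u·sn v·cn u·cn v)/D = 0.9261240885729967/0.9285829952929196 = 0.9973519795942986

sn(u+v)=0.247654 cn(u+v)=-0.968848 dn(u+v)=0.997352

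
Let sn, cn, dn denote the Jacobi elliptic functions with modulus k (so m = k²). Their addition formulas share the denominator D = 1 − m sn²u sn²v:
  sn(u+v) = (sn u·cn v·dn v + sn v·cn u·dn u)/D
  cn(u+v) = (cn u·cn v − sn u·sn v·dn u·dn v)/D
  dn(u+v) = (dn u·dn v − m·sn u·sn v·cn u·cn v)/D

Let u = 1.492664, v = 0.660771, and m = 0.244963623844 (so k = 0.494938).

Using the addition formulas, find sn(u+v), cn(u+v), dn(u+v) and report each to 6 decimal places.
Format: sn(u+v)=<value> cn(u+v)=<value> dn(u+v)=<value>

sn u = 0.9863097722317421, cn u = 0.1649031024576827, dn u = 0.872752931883946
sn v = 0.6051996655128001, cn v = 0.7960737182341815, dn v = 0.9540849007104871
m = k² = 0.244963623844
D = 1 − m·sn²u·sn²v = 0.9127178111493363
sn(u+v) = (sn u·cn v·dn v + sn v·cn u·dn u)/D = 0.836224020228996/0.9127178111493363 = 0.9161911929558865
cn(u+v) = (cn u·cn v − sn u·sn v·dn u·dn v)/D = -0.3657638456453717/0.9127178111493363 = -0.4007414352797443
dn(u+v) = (dn u·dn v − m·sn u·sn v·cn u·cn v)/D = 0.8134850580214475/0.9127178111493363 = 0.8912777290902975

sn(u+v)=0.916191 cn(u+v)=-0.400741 dn(u+v)=0.891278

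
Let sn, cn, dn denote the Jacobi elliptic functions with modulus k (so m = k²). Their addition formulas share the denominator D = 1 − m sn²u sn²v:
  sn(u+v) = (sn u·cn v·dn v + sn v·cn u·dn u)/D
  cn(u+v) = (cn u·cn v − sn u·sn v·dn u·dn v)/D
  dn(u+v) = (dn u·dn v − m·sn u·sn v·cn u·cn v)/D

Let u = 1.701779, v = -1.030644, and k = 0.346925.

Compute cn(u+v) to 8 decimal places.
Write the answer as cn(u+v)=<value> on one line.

cn(u+v)=0.78654383

sn u = 0.9971699606013565, cn u = -0.07518024789989096, dn u = 0.9382554610946732
sn v = -0.8483861028621164, cn v = 0.5293779561621645, dn v = 0.9557049756279729
m = k² = 0.120356955625
D = 1 − m·sn²u·sn²v = 0.9138616279293214
cn(u+v) = (cn u·cn v − sn u·sn v·dn u·dn v)/D = 0.7187922252702667/0.9138616279293214 = 0.7865438303815712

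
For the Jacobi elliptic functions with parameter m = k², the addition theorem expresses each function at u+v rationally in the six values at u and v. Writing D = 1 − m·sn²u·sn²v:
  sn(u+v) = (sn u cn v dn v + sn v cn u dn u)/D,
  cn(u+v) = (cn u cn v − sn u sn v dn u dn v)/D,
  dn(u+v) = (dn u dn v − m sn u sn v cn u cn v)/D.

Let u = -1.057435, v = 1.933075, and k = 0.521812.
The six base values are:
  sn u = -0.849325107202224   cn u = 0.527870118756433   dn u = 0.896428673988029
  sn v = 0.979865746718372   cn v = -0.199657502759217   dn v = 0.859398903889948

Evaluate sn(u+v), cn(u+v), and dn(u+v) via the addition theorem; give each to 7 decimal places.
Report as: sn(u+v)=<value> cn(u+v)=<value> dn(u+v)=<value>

sn(u+v)=0.7510373 cn(u+v)=0.6602598 dn(u+v)=0.9200077

m = k² = 0.272287763344
D = 1 − m·sn²u·sn²v = 0.8114141071615647
sn(u+v) = (sn u·cn v·dn v + sn v·cn u·dn u)/D = 0.6094022454044547/0.8114141071615647 = 0.7510372817354943
cn(u+v) = (cn u·cn v − sn u·sn v·dn u·dn v)/D = 0.5357441148503715/0.8114141071615647 = 0.6602597984455511
dn(u+v) = (dn u·dn v − m·sn u·sn v·cn u·cn v)/D = 0.7465072323887165/0.8114141071615647 = 0.9200077072853698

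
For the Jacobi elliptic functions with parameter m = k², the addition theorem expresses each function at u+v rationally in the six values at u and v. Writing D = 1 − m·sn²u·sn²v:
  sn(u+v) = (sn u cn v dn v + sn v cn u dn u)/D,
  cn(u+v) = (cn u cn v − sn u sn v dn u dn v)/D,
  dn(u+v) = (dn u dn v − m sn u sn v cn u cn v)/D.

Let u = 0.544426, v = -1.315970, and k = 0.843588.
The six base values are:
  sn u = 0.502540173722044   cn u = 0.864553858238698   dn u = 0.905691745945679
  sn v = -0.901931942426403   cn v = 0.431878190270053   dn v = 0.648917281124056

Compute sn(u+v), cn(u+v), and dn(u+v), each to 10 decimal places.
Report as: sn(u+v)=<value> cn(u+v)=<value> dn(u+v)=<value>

m = k² = 0.711640713744
D = 1 − m·sn²u·sn²v = 0.8537991513232324
sn(u+v) = (sn u·cn v·dn v + sn v·cn u·dn u)/D = -0.5653916098216013/0.8537991513232324 = -0.6622068070053101
cn(u+v) = (cn u·cn v − sn u·sn v·dn u·dn v)/D = 0.6397697385338025/0.8537991513232324 = 0.7493211225875272
dn(u+v) = (dn u·dn v − m·sn u·sn v·cn u·cn v)/D = 0.7081556751254133/0.8537991513232324 = 0.8294171691643188

sn(u+v)=-0.6622068070 cn(u+v)=0.7493211226 dn(u+v)=0.8294171692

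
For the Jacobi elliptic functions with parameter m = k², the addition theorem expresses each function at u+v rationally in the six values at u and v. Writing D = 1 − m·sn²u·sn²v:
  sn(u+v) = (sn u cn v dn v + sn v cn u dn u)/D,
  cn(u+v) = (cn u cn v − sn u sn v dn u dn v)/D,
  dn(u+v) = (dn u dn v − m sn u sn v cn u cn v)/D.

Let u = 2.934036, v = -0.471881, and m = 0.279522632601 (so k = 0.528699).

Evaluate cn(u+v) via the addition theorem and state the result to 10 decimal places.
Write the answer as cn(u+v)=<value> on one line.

sn u = 0.4489145086235888, cn u = -0.8935747108928507, dn u = 0.9714264846119997
sn v = -0.4503981380328389, cn v = 0.8928278206107557, dn v = 0.9712345045652501
m = k² = 0.279522632601
D = 1 − m·sn²u·sn²v = 0.9885728629959908
cn(u+v) = (cn u·cn v − sn u·sn v·dn u·dn v)/D = -0.6070453057904662/0.9885728629959908 = -0.6140622795883161

cn(u+v)=-0.6140622796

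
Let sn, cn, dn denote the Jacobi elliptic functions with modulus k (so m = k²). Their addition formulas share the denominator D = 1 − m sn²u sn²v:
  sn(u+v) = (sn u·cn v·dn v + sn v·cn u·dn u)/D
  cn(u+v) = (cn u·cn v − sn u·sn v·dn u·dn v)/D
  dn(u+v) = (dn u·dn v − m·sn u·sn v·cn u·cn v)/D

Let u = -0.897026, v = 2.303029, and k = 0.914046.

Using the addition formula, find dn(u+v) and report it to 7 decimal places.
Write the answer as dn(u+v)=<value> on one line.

sn u = -0.7261491566887577, cn u = 0.6875372006227779, dn u = 0.7479689384634549
sn v = 0.9998448138273465, cn v = 0.01761670407762813, dn v = 0.4059300428378884
m = k² = 0.835480090116
D = 1 − m·sn²u·sn²v = 0.5595942544953934
dn(u+v) = (dn u·dn v − m·sn u·sn v·cn u·cn v)/D = 0.3109701539317963/0.5595942544953934 = 0.5557064809612983

dn(u+v)=0.5557065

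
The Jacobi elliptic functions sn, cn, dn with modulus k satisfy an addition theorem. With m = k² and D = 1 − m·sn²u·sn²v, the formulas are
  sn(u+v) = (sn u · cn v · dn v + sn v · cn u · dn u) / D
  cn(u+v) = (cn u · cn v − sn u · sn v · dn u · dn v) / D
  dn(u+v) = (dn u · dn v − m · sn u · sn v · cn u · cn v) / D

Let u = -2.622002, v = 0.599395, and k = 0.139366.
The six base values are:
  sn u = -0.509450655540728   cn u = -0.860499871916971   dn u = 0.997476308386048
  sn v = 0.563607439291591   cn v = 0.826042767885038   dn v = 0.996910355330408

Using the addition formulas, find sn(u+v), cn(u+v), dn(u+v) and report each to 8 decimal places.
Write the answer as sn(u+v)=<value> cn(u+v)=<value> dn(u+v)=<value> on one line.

m = k² = 0.019422881956
D = 1 − m·sn²u·sn²v = 0.9983987049713141
sn(u+v) = (sn u·cn v·dn v + sn v·cn u·dn u)/D = -0.9032879994670263/0.9983987049713141 = -0.9047367499269538
cn(u+v) = (cn u·cn v − sn u·sn v·dn u·dn v)/D = -0.4252890359593751/0.9983987049713141 = -0.4259711414305114
dn(u+v) = (dn u·dn v − m·sn u·sn v·cn u·cn v)/D = 0.9904303495746085/0.9983987049713141 = 0.9920188644506158

sn(u+v)=-0.90473675 cn(u+v)=-0.42597114 dn(u+v)=0.99201886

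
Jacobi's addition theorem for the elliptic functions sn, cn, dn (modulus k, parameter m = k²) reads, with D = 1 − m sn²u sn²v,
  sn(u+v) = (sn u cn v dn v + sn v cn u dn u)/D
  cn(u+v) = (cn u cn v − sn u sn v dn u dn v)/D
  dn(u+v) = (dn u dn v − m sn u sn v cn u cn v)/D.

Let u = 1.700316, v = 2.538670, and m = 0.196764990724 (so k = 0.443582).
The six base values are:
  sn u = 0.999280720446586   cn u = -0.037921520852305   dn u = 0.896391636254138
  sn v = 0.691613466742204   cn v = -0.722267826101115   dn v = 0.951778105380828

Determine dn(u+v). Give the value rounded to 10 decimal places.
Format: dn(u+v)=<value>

dn(u+v)=0.9375556886

m = k² = 0.196764990724
D = 1 − m·sn²u·sn²v = 0.9060169081251893
dn(u+v) = (dn u·dn v − m·sn u·sn v·cn u·cn v)/D = 0.8494413061678005/0.9060169081251893 = 0.9375556885859227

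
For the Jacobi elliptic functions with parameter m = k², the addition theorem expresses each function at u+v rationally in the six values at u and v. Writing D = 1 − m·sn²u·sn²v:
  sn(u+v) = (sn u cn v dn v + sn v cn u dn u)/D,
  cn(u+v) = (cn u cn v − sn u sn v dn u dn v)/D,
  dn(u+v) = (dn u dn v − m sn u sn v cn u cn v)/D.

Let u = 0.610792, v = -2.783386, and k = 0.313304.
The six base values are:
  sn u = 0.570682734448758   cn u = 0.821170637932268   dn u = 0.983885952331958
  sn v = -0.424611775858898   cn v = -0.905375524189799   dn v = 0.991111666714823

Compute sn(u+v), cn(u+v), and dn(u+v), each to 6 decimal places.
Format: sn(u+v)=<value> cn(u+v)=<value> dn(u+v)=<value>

sn(u+v)=-0.860107 cn(u+v)=-0.510113 dn(u+v)=0.963007

m = k² = 0.098159396416
D = 1 − m·sn²u·sn²v = 0.9942362462863518
sn(u+v) = (sn u·cn v·dn v + sn v·cn u·dn u)/D = -0.8551498337252919/0.9942362462863518 = -0.8601072802560033
cn(u+v) = (cn u·cn v − sn u·sn v·dn u·dn v)/D = -0.507173023049512/0.9942362462863518 = -0.5101131898418438
dn(u+v) = (dn u·dn v − m·sn u·sn v·cn u·cn v)/D = 0.9574568337451732/0.9942362462863518 = 0.9630073710563699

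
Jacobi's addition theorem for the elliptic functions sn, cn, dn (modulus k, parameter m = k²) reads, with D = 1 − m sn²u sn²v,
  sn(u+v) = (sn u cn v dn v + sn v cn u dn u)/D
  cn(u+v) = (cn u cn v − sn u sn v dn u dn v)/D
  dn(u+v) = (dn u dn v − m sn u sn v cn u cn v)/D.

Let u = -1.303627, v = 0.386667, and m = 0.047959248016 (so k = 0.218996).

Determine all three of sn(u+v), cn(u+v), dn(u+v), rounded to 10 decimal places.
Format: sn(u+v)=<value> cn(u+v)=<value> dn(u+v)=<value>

sn(u+v)=-0.7905816214 cn(u+v)=0.6123566770 dn(u+v)=0.9848982406

sn u = -0.9611234176610069, cn u = 0.2761191337514038, dn u = 0.9775976934452625
sn v = 0.37668831640184, cn v = 0.9263400629824596, dn v = 0.9965916246162903
m = k² = 0.047959248016
D = 1 − m·sn²u·sn²v = 0.9937137017381083
sn(u+v) = (sn u·cn v·dn v + sn v·cn u·dn u)/D = -0.7856117895498869/0.9937137017381083 = -0.7905816214225188
cn(u+v) = (cn u·cn v − sn u·sn v·dn u·dn v)/D = 0.6085072202877122/0.9937137017381083 = 0.6123566770020077
dn(u+v) = (dn u·dn v − m·sn u·sn v·cn u·cn v)/D = 0.978706876518751/0.9937137017381083 = 0.9848982406168811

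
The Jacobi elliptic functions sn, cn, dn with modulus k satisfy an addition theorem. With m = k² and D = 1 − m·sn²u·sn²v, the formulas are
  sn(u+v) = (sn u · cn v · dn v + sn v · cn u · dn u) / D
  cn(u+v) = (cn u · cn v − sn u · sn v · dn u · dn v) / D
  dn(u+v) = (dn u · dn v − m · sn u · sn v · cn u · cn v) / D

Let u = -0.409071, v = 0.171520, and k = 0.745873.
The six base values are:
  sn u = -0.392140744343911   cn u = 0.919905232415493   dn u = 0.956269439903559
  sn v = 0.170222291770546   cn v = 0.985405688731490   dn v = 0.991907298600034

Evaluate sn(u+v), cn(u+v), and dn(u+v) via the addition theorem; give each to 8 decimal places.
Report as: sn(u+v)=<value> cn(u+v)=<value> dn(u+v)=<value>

m = k² = 0.556326532129
D = 1 − m·sn²u·sn²v = 0.9975211709507827
sn(u+v) = (sn u·cn v·dn v + sn v·cn u·dn u)/D = -0.2335498775859603/0.9975211709507827 = -0.2341302464421415
cn(u+v) = (cn u·cn v − sn u·sn v·dn u·dn v)/D = 0.9697953089052368/0.9975211709507827 = 0.9722052394946975
dn(u+v) = (dn u·dn v − m·sn u·sn v·cn u·cn v)/D = 0.9821931339730633/0.9975211709507827 = 0.9846338730203495

sn(u+v)=-0.23413025 cn(u+v)=0.97220524 dn(u+v)=0.98463387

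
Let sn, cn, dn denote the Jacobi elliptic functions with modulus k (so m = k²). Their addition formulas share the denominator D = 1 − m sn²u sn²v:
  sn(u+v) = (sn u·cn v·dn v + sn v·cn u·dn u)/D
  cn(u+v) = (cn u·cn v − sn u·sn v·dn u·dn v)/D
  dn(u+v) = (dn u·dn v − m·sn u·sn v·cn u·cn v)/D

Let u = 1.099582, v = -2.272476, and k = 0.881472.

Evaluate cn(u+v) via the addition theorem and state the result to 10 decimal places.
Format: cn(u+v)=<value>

cn(u+v)=0.5274109967

sn u = 0.8224552328107554, cn u = 0.5688298427668912, dn u = 0.6887791181928488
sn v = -0.9995344480334921, cn v = -0.03051044402138778, dn v = 0.4730014861968547
m = k² = 0.776992886784
D = 1 − m·sn²u·sn²v = 0.4749059324465906
cn(u+v) = (cn u·cn v − sn u·sn v·dn u·dn v)/D = 0.2504706111821172/0.4749059324465906 = 0.5274109967246744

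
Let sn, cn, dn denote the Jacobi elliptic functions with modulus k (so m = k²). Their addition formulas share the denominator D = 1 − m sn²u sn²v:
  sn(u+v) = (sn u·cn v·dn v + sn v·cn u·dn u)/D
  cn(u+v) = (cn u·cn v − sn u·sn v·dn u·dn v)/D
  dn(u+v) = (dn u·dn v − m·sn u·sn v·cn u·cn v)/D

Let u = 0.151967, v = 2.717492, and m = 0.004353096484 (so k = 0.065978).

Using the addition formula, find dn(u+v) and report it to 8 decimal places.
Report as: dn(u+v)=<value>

dn(u+v)=0.99983887

sn u = 0.1513802495768183, cn u = 0.9884756041693999, dn u = 0.9999501210201438
sn v = 0.4145727984003108, cn v = -0.9100161508602665, dn v = 0.9996258453406036
m = k² = 0.004353096484
D = 1 − m·sn²u·sn²v = 0.9999828549666924
dn(u+v) = (dn u·dn v − m·sn u·sn v·cn u·cn v)/D = 0.9998217292753349/0.9999828549666924 = 0.9998388715460898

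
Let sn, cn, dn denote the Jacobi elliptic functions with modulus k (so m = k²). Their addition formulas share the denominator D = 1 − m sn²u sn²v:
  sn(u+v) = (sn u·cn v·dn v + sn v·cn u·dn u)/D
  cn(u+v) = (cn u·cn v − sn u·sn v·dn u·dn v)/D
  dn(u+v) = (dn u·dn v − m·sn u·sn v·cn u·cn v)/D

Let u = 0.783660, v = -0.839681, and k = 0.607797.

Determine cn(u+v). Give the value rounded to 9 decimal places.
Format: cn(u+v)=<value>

cn(u+v)=0.998431840

sn u = 0.6871939519395749, cn u = 0.7264739998222023, dn u = 0.9085967625228279
sn v = -0.7230657750878408, cn v = 0.6907791867859222, dn v = 0.8982537407974042
m = k² = 0.369417193209
D = 1 − m·sn²u·sn²v = 0.9087923276598876
cn(u+v) = (cn u·cn v − sn u·sn v·dn u·dn v)/D = 0.9073671956519999/0.9087923276598876 = 0.9984318397454374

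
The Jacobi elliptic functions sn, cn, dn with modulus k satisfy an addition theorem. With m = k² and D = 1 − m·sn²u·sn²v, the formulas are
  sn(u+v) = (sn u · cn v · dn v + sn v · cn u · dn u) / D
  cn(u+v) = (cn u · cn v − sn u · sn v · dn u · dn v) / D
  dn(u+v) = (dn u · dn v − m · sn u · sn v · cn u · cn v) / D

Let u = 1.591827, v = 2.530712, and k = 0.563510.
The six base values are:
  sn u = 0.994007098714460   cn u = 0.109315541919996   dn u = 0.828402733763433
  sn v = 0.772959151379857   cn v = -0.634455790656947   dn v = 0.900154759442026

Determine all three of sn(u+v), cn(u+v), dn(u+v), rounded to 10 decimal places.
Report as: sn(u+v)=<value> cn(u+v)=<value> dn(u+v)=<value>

m = k² = 0.3175435201
D = 1 − m·sn²u·sn²v = 0.812545740479609
sn(u+v) = (sn u·cn v·dn v + sn v·cn u·dn u)/D = -0.4976887144099487/0.812545740479609 = -0.6125054746040334
cn(u+v) = (cn u·cn v − sn u·sn v·dn u·dn v)/D = -0.6422900621374494/0.812545740479609 = -0.7904663456340743
dn(u+v) = (dn u·dn v − m·sn u·sn v·cn u·cn v)/D = 0.7626119181984037/0.812545740479609 = 0.9385464475492399

sn(u+v)=-0.6125054746 cn(u+v)=-0.7904663456 dn(u+v)=0.9385464475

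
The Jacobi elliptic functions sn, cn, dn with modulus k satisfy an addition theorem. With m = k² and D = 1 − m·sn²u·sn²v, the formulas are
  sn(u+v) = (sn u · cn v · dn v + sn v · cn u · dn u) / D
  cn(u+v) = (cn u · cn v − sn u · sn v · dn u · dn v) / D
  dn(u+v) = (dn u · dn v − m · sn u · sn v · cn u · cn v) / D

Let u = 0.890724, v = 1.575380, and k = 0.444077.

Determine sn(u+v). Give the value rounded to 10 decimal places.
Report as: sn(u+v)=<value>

sn u = 0.7649593648472108, cn u = 0.6440785434499055, dn u = 0.9405335325272381
sn v = 0.997245654568654, cn v = 0.07416943065668473, dn v = 0.8965938099121549
m = k² = 0.197204381929
D = 1 − m·sn²u·sn²v = 0.8852381349653775
sn(u+v) = (sn u·cn v·dn v + sn v·cn u·dn u)/D = 0.6549786321585057/0.8852381349653775 = 0.7398897610574837

sn(u+v)=0.7398897611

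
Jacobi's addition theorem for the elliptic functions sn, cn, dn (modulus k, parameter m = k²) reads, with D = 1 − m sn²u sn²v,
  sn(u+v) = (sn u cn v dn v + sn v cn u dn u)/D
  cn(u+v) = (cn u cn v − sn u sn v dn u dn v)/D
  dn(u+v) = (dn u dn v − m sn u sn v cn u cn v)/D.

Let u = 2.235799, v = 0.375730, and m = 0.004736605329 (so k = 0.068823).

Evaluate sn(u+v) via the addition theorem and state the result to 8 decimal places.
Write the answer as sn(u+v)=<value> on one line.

sn u = 0.7889022996130043, cn u = -0.6145186422439222, dn u = 0.998524959085626
sn v = 0.3669138351643693, cn v = 0.9302549314918863, dn v = 0.9996811146041669
m = k² = 0.004736605329
D = 1 − m·sn²u·sn²v = 0.9996031358959827
sn(u+v) = (sn u·cn v·dn v + sn v·cn u·dn u)/D = 0.5085034246071585/0.9996031358959827 = 0.5087053114848097

sn(u+v)=0.50870531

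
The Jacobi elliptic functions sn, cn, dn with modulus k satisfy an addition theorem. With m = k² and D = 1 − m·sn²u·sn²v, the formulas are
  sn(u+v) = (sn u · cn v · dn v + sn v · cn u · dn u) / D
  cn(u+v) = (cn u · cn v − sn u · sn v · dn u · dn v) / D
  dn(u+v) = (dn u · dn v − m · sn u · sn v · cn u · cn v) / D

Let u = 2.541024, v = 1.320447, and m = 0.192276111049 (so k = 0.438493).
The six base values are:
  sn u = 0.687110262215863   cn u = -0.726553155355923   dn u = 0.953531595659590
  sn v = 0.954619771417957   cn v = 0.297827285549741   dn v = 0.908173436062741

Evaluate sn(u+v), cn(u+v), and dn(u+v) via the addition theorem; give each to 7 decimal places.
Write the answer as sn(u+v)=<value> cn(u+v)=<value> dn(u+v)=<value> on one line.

sn(u+v)=-0.5183874 cn(u+v)=-0.8551459 dn(u+v)=0.9738226

m = k² = 0.192276111049
D = 1 − m·sn²u·sn²v = 0.9172745669539729
sn(u+v) = (sn u·cn v·dn v + sn v·cn u·dn u)/D = -0.475503578636028/0.9172745669539729 = -0.5183874008575754
cn(u+v) = (cn u·cn v − sn u·sn v·dn u·dn v)/D = -0.7844035809995575/0.9172745669539729 = -0.8551458955243412
dn(u+v) = (dn u·dn v − m·sn u·sn v·cn u·cn v)/D = 0.8932627273265889/0.9172745669539729 = 0.973822625751937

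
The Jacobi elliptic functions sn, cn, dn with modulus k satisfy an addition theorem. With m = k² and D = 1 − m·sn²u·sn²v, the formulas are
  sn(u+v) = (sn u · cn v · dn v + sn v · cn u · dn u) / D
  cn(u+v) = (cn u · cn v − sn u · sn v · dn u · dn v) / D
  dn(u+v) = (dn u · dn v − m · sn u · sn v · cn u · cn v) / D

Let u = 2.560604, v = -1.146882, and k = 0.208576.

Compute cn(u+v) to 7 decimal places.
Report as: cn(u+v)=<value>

cn(u+v)=0.1699580

sn u = 0.5765082760653841, cn u = -0.8170913092354605, dn u = 0.992744151300785
sn v = -0.9080009730071119, cn v = 0.4189680572766115, dn v = 0.9819024820877689
m = k² = 0.043503947776
D = 1 − m·sn²u·sn²v = 0.9880790082040326
cn(u+v) = (cn u·cn v − sn u·sn v·dn u·dn v)/D = 0.167931926777336/0.9880790082040326 = 0.1699579946370635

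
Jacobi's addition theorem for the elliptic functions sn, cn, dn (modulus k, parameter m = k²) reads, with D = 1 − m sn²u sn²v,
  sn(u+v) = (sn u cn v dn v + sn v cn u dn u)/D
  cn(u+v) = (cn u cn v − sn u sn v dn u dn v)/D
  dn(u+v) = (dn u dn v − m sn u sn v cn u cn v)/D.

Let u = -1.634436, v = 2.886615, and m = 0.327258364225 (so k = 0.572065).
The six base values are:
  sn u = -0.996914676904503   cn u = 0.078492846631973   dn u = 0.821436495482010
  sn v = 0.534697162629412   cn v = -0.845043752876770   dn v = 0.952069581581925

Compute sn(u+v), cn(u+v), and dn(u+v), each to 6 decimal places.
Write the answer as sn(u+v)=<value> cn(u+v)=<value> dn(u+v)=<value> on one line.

sn(u+v)=0.922295 cn(u+v)=0.386486 dn(u+v)=0.849485

m = k² = 0.327258364225
D = 1 − m·sn²u·sn²v = 0.9070129448499269
sn(u+v) = (sn u·cn v·dn v + sn v·cn u·dn u)/D = 0.8365337945087352/0.9070129448499269 = 0.9222953203243939
cn(u+v) = (cn u·cn v − sn u·sn v·dn u·dn v)/D = 0.3505477039864244/0.9070129448499269 = 0.3864858886268988
dn(u+v) = (dn u·dn v − m·sn u·sn v·cn u·cn v)/D = 0.7704938336015197/0.9070129448499269 = 0.849484936214449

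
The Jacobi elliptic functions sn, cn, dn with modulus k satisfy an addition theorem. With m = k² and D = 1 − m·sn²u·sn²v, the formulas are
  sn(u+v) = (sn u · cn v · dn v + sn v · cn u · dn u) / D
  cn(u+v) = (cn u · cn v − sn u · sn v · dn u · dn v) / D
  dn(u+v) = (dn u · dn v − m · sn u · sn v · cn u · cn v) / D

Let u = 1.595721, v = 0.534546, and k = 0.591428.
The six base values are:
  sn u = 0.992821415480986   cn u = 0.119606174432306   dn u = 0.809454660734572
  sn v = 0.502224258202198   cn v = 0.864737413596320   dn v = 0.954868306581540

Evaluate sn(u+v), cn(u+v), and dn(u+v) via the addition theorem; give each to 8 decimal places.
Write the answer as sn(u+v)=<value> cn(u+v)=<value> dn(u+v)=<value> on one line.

m = k² = 0.349787079184
D = 1 − m·sn²u·sn²v = 0.9130356194377827
sn(u+v) = (sn u·cn v·dn v + sn v·cn u·dn u)/D = 0.8684061491803017/0.9130356194377827 = 0.9511196832770201
cn(u+v) = (cn u·cn v − sn u·sn v·dn u·dn v)/D = -0.2819659596972215/0.9130356194377827 = -0.3088225187434055
dn(u+v) = (dn u·dn v − m·sn u·sn v·cn u·cn v)/D = 0.7548836852113812/0.9130356194377827 = 0.8267844858848045

sn(u+v)=0.95111968 cn(u+v)=-0.30882252 dn(u+v)=0.82678449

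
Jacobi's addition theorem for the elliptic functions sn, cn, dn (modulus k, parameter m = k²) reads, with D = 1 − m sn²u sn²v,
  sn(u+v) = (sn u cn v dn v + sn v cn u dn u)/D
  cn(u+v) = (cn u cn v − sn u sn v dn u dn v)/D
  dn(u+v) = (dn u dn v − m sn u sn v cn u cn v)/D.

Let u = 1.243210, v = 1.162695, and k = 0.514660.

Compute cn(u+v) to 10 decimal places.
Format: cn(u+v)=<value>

cn(u+v)=-0.5836438271

sn u = 0.9249893396519992, cn u = 0.3799930545814732, dn u = 0.8794155013862254
sn v = 0.8956478583050508, cn v = 0.4447638855770279, dn v = 0.88742396464558
m = k² = 0.2648749156
D = 1 − m·sn²u·sn²v = 0.8182020967516937
cn(u+v) = (cn u·cn v − sn u·sn v·dn u·dn v)/D = -0.4775386031108072/0.8182020967516937 = -0.5836438271261601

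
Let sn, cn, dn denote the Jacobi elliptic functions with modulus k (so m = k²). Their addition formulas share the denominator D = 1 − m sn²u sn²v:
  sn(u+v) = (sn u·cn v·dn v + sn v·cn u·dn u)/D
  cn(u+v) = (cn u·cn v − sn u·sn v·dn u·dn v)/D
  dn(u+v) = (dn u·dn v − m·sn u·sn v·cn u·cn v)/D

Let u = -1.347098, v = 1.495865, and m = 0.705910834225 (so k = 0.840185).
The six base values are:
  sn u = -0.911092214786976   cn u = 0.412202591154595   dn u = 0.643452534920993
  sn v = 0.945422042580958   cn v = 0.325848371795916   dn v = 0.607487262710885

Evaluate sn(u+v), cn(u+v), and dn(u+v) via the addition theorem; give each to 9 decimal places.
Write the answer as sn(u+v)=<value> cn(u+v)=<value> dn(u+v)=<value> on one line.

m = k² = 0.705910834225
D = 1 − m·sn²u·sn²v = 0.4762476722988684
sn(u+v) = (sn u·cn v·dn v + sn v·cn u·dn u)/D = 0.07040738580863119/0.4762476722988684 = 0.1478377531354046
cn(u+v) = (cn u·cn v − sn u·sn v·dn u·dn v)/D = 0.4710144853331848/0.4762476722988684 = 0.9890116272056033
dn(u+v) = (dn u·dn v − m·sn u·sn v·cn u·cn v)/D = 0.4725595245038723/0.4762476722988684 = 0.9922558197981456

sn(u+v)=0.147837753 cn(u+v)=0.989011627 dn(u+v)=0.992255820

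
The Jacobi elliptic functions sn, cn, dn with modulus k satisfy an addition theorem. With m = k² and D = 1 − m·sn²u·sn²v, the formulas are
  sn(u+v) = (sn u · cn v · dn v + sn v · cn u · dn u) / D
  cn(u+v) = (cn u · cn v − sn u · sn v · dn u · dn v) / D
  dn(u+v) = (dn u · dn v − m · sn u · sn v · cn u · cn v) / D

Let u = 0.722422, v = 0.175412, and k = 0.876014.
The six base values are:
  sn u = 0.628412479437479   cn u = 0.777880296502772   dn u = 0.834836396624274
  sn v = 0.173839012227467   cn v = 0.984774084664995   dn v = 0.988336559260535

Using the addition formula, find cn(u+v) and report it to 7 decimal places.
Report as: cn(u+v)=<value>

cn(u+v)=0.6821475

m = k² = 0.767400528196
D = 1 − m·sn²u·sn²v = 0.9908418830135786
cn(u+v) = (cn u·cn v − sn u·sn v·dn u·dn v)/D = 0.675900356829638/0.9908418830135786 = 0.6821475438381074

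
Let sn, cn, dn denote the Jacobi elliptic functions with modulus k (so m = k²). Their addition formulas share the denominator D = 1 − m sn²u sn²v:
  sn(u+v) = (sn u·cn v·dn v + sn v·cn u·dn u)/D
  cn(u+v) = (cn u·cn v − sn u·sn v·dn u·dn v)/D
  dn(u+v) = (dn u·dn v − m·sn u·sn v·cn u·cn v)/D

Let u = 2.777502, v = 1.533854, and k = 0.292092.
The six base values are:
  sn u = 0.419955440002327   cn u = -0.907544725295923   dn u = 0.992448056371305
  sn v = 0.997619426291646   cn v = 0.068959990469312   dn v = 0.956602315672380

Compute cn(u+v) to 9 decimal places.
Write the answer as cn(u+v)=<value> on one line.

m = k² = 0.085317736464
D = 1 − m·sn²u·sn²v = 0.9850246996194171
cn(u+v) = (cn u·cn v − sn u·sn v·dn u·dn v)/D = -0.4603316506535037/0.9850246996194171 = -0.4673300586587946

cn(u+v)=-0.467330059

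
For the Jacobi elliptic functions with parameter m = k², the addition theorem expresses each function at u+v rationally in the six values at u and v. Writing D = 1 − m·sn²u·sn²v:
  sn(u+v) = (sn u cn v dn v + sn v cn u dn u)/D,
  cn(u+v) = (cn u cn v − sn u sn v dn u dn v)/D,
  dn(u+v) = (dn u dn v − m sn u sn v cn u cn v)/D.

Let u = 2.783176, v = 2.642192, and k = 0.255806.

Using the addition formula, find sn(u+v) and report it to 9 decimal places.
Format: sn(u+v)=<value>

sn u = 0.3995784583059106, cn u = -0.9166989994855845, dn u = 0.994762374776738
sn v = 0.5235780710978053, cn v = -0.8519777012724579, dn v = 0.990990198371011
m = k² = 0.065436709636
D = 1 − m·sn²u·sn²v = 0.9971358979710101
sn(u+v) = (sn u·cn v·dn v + sn v·cn u·dn u)/D = -0.8148143371963651/0.9971358979710101 = -0.8171547517789339

sn(u+v)=-0.817154752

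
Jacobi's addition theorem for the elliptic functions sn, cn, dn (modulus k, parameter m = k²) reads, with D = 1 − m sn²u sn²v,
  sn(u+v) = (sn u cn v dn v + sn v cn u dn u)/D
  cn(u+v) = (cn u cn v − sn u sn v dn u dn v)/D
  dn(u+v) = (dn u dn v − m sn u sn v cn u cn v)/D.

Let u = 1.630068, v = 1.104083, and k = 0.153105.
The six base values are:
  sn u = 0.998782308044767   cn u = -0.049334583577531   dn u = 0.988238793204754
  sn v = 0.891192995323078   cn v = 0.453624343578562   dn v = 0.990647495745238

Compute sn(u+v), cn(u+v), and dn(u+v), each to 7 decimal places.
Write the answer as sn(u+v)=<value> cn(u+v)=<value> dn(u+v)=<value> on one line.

sn(u+v)=0.4130565 cn(u+v)=-0.9107054 dn(u+v)=0.9979983

m = k² = 0.023441141025
D = 1 − m·sn²u·sn²v = 0.9814277740760707
sn(u+v) = (sn u·cn v·dn v + sn v·cn u·dn u)/D = 0.4053850767266807/0.9814277740760707 = 0.4130564545193514
cn(u+v) = (cn u·cn v − sn u·sn v·dn u·dn v)/D = -0.8937915950014377/0.9814277740760707 = -0.910705421846111
dn(u+v) = (dn u·dn v − m·sn u·sn v·cn u·cn v)/D = 0.979463234388445/0.9814277740760707 = 0.9979982839904087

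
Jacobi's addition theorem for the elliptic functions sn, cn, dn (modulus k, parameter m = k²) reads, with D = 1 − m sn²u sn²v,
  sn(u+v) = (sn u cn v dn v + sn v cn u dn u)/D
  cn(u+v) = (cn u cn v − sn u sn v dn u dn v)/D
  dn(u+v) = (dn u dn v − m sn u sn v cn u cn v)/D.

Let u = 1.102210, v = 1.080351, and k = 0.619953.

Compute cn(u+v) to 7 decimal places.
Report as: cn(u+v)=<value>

cn(u+v)=-0.3238140

sn u = 0.8599939143699019, cn u = 0.5103042888774636, dn u = 0.8460170714907945
sn v = 0.8503889560841337, cn v = 0.5261545622439639, dn v = 0.8497404963111075
m = k² = 0.384341722209
D = 1 − m·sn²u·sn²v = 0.7944376799061018
cn(u+v) = (cn u·cn v − sn u·sn v·dn u·dn v)/D = -0.2572500421584008/0.7944376799061018 = -0.3238139990902827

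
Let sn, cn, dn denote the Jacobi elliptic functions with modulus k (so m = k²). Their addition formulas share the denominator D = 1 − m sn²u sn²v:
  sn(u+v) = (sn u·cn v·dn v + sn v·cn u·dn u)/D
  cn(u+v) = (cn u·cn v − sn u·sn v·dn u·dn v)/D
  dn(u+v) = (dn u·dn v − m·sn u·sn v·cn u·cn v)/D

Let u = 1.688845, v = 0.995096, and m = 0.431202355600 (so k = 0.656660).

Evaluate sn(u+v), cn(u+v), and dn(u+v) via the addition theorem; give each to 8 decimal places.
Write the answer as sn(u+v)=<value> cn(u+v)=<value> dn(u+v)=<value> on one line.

sn u = 0.9964945368051077, cn u = 0.08365786345331716, dn u = 0.7561848144748014
sn v = 0.8060266636580083, cn v = 0.5918792254103365, dn v = 0.8484438062419112
m = k² = 0.4312023556
D = 1 − m·sn²u·sn²v = 0.7218175125818348
sn(u+v) = (sn u·cn v·dn v + sn v·cn u·dn u)/D = 0.5514057987999846/0.7218175125818348 = 0.7639130239825955
cn(u+v) = (cn u·cn v − sn u·sn v·dn u·dn v)/D = -0.4658027120139793/0.7218175125818348 = -0.6453192169692195
dn(u+v) = (dn u·dn v − m·sn u·sn v·cn u·cn v)/D = 0.6244310647293061/0.7218175125818348 = 0.8650816222175163

sn(u+v)=0.76391302 cn(u+v)=-0.64531922 dn(u+v)=0.86508162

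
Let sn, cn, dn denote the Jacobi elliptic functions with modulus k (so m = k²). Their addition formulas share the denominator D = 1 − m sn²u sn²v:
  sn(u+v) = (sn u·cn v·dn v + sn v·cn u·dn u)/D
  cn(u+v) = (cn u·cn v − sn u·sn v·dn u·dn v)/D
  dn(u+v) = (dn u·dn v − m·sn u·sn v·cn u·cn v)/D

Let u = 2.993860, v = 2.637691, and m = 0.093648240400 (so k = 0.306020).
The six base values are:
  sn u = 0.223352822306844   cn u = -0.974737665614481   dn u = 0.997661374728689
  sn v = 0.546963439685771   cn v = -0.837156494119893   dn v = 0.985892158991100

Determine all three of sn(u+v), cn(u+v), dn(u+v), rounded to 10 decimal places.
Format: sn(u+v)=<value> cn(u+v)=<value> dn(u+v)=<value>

sn(u+v)=-0.7172448605 cn(u+v)=0.6968212181 dn(u+v)=0.9756144635

m = k² = 0.0936482404
D = 1 − m·sn²u·sn²v = 0.998602347817648
sn(u+v) = (sn u·cn v·dn v + sn v·cn u·dn u)/D = -0.7162424016857804/0.998602347817648 = -0.7172448605303814
cn(u+v) = (cn u·cn v − sn u·sn v·dn u·dn v)/D = 0.6958473044384839/0.998602347817648 = 0.6968212181347191
dn(u+v) = (dn u·dn v − m·sn u·sn v·cn u·cn v)/D = 0.9742508938308322/0.998602347817648 = 0.9756144635148979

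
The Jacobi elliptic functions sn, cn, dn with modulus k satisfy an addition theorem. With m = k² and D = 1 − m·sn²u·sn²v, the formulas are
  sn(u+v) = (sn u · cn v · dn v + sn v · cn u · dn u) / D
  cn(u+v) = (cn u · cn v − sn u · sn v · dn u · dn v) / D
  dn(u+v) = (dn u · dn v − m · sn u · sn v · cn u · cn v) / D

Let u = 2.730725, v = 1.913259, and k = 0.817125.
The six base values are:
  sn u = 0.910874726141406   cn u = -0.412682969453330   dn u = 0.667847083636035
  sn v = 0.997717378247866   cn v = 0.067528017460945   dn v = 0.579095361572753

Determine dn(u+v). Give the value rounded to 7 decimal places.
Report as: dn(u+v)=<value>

m = k² = 0.667693265625
D = 1 − m·sn²u·sn²v = 0.4485458955256129
dn(u+v) = (dn u·dn v − m·sn u·sn v·cn u·cn v)/D = 0.403657153183641/0.4485458955256129 = 0.8999238588743063

dn(u+v)=0.8999239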